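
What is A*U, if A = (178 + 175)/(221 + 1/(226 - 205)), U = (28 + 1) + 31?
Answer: 222390/2321 ≈ 95.816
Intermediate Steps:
U = 60 (U = 29 + 31 = 60)
A = 7413/4642 (A = 353/(221 + 1/21) = 353/(4642/21) = 353*(21/4642) = 7413/4642 ≈ 1.5969)
A*U = (7413/4642)*60 = 222390/2321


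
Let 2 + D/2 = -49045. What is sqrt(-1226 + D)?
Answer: 2*I*sqrt(24830) ≈ 315.15*I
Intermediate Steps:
D = -98094 (D = -4 + 2*(-49045) = -4 - 98090 = -98094)
sqrt(-1226 + D) = sqrt(-1226 - 98094) = sqrt(-99320) = 2*I*sqrt(24830)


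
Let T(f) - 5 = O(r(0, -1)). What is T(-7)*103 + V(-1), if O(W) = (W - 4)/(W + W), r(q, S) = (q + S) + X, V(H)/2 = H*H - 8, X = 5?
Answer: 501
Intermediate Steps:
V(H) = -16 + 2*H**2 (V(H) = 2*(H*H - 8) = 2*(H**2 - 8) = 2*(-8 + H**2) = -16 + 2*H**2)
r(q, S) = 5 + S + q (r(q, S) = (q + S) + 5 = (S + q) + 5 = 5 + S + q)
O(W) = (-4 + W)/(2*W) (O(W) = (-4 + W)/((2*W)) = (-4 + W)*(1/(2*W)) = (-4 + W)/(2*W))
T(f) = 5 (T(f) = 5 + (-4 + (5 - 1 + 0))/(2*(5 - 1 + 0)) = 5 + (1/2)*(-4 + 4)/4 = 5 + (1/2)*(1/4)*0 = 5 + 0 = 5)
T(-7)*103 + V(-1) = 5*103 + (-16 + 2*(-1)**2) = 515 + (-16 + 2*1) = 515 + (-16 + 2) = 515 - 14 = 501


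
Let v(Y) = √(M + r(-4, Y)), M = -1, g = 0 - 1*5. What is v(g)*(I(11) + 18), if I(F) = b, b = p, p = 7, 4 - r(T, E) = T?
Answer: 25*√7 ≈ 66.144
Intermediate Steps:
r(T, E) = 4 - T
g = -5 (g = 0 - 5 = -5)
b = 7
v(Y) = √7 (v(Y) = √(-1 + (4 - 1*(-4))) = √(-1 + (4 + 4)) = √(-1 + 8) = √7)
I(F) = 7
v(g)*(I(11) + 18) = √7*(7 + 18) = √7*25 = 25*√7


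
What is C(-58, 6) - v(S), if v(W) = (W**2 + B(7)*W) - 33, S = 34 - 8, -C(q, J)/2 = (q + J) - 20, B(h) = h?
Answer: -681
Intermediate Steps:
C(q, J) = 40 - 2*J - 2*q (C(q, J) = -2*((q + J) - 20) = -2*((J + q) - 20) = -2*(-20 + J + q) = 40 - 2*J - 2*q)
S = 26
v(W) = -33 + W**2 + 7*W (v(W) = (W**2 + 7*W) - 33 = -33 + W**2 + 7*W)
C(-58, 6) - v(S) = (40 - 2*6 - 2*(-58)) - (-33 + 26**2 + 7*26) = (40 - 12 + 116) - (-33 + 676 + 182) = 144 - 1*825 = 144 - 825 = -681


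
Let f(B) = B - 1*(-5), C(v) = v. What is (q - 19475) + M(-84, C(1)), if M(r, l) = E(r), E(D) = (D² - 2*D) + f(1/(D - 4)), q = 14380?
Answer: 187791/88 ≈ 2134.0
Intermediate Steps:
f(B) = 5 + B (f(B) = B + 5 = 5 + B)
E(D) = 5 + D² + 1/(-4 + D) - 2*D (E(D) = (D² - 2*D) + (5 + 1/(D - 4)) = (D² - 2*D) + (5 + 1/(-4 + D)) = 5 + D² + 1/(-4 + D) - 2*D)
M(r, l) = (1 + (-4 + r)*(5 + r² - 2*r))/(-4 + r)
(q - 19475) + M(-84, C(1)) = (14380 - 19475) + (1 + (-4 - 84)*(5 + (-84)² - 2*(-84)))/(-4 - 84) = -5095 + (1 - 88*(5 + 7056 + 168))/(-88) = -5095 - (1 - 88*7229)/88 = -5095 - (1 - 636152)/88 = -5095 - 1/88*(-636151) = -5095 + 636151/88 = 187791/88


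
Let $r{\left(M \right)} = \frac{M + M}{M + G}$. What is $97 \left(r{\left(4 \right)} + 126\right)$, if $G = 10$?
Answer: $\frac{85942}{7} \approx 12277.0$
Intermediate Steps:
$r{\left(M \right)} = \frac{2 M}{10 + M}$ ($r{\left(M \right)} = \frac{M + M}{M + 10} = \frac{2 M}{10 + M}$)
$97 \left(r{\left(4 \right)} + 126\right) = 97 \left(2 \cdot 4 \frac{1}{10 + 4} + 126\right) = 97 \left(2 \cdot 4 \cdot \frac{1}{14} + 126\right) = 97 \left(\frac{4}{7} + 126\right) = 97 \cdot \frac{886}{7} = \frac{85942}{7}$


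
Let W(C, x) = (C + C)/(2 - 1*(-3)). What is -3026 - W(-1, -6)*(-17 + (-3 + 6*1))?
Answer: -15158/5 ≈ -3031.6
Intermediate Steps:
W(C, x) = 2*C/5 (W(C, x) = (2*C)/(2 + 3) = (2*C)/5 = (2*C)*(⅕) = 2*C/5)
-3026 - W(-1, -6)*(-17 + (-3 + 6*1)) = -3026 - (⅖)*(-1)*(-17 + (-3 + 6*1)) = -3026 - (-2)*(-17 + (-3 + 6))/5 = -3026 - (-2)*(-17 + 3)/5 = -3026 - (-2)*(-14)/5 = -3026 - 1*28/5 = -3026 - 28/5 = -15158/5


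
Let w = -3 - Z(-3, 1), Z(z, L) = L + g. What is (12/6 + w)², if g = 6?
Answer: 64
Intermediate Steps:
Z(z, L) = 6 + L (Z(z, L) = L + 6 = 6 + L)
w = -10 (w = -3 - (6 + 1) = -3 - 1*7 = -3 - 7 = -10)
(12/6 + w)² = (12/6 - 10)² = (12*(⅙) - 10)² = (2 - 10)² = (-8)² = 64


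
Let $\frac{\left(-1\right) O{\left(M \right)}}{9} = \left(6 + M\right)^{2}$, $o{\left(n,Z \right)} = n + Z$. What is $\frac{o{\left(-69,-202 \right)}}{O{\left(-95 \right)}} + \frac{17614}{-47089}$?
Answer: $- \frac{1242923327}{3356927721} \approx -0.37026$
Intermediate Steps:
$o{\left(n,Z \right)} = Z + n$
$O{\left(M \right)} = - 9 \left(6 + M\right)^{2}$
$\frac{o{\left(-69,-202 \right)}}{O{\left(-95 \right)}} + \frac{17614}{-47089} = \frac{-202 - 69}{\left(-9\right) \left(6 - 95\right)^{2}} + \frac{17614}{-47089} = - \frac{271}{\left(-9\right) \left(-89\right)^{2}} + 17614 \left(- \frac{1}{47089}\right) = - \frac{271}{\left(-9\right) 7921} - \frac{17614}{47089} = - \frac{271}{-71289} - \frac{17614}{47089} = \left(-271\right) \left(- \frac{1}{71289}\right) - \frac{17614}{47089} = \frac{271}{71289} - \frac{17614}{47089} = - \frac{1242923327}{3356927721}$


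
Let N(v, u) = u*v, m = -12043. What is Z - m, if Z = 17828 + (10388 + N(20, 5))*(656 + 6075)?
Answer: 70624599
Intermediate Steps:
Z = 70612556 (Z = 17828 + (10388 + 5*20)*(656 + 6075) = 17828 + (10388 + 100)*6731 = 17828 + 10488*6731 = 17828 + 70594728 = 70612556)
Z - m = 70612556 - 1*(-12043) = 70612556 + 12043 = 70624599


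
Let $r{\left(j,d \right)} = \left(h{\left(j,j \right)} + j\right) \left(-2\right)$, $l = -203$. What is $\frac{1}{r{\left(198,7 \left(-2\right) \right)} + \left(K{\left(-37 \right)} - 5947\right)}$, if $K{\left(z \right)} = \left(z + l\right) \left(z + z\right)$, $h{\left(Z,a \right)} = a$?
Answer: $\frac{1}{11021} \approx 9.0736 \cdot 10^{-5}$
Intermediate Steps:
$K{\left(z \right)} = 2 z \left(-203 + z\right)$ ($K{\left(z \right)} = \left(z - 203\right) \left(z + z\right) = \left(-203 + z\right) 2 z = 2 z \left(-203 + z\right)$)
$r{\left(j,d \right)} = - 4 j$ ($r{\left(j,d \right)} = \left(j + j\right) \left(-2\right) = 2 j \left(-2\right) = - 4 j$)
$\frac{1}{r{\left(198,7 \left(-2\right) \right)} + \left(K{\left(-37 \right)} - 5947\right)} = \frac{1}{\left(-4\right) 198 - \left(5947 + 74 \left(-203 - 37\right)\right)} = \frac{1}{-792 - \left(5947 + 74 \left(-240\right)\right)} = \frac{1}{-792 + \left(17760 - 5947\right)} = \frac{1}{-792 + 11813} = \frac{1}{11021}$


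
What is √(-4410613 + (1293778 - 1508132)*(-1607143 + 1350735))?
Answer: √54957669819 ≈ 2.3443e+5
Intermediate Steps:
√(-4410613 + (1293778 - 1508132)*(-1607143 + 1350735)) = √(-4410613 - 214354*(-256408)) = √(-4410613 + 54962080432) = √54957669819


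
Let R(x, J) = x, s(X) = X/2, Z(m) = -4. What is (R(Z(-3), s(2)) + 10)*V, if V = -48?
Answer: -288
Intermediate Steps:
s(X) = X/2 (s(X) = X*(1/2) = X/2)
(R(Z(-3), s(2)) + 10)*V = (-4 + 10)*(-48) = 6*(-48) = -288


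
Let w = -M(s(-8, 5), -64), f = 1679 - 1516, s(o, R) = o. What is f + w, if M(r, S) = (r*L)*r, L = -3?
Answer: 355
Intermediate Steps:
f = 163
M(r, S) = -3*r² (M(r, S) = (r*(-3))*r = (-3*r)*r = -3*r²)
w = 192 (w = -(-3)*(-8)² = -(-3)*64 = -1*(-192) = 192)
f + w = 163 + 192 = 355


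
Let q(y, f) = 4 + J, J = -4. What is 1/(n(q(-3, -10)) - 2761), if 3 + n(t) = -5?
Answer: -1/2769 ≈ -0.00036114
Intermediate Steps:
q(y, f) = 0 (q(y, f) = 4 - 4 = 0)
n(t) = -8 (n(t) = -3 - 5 = -8)
1/(n(q(-3, -10)) - 2761) = 1/(-8 - 2761) = 1/(-2769) = -1/2769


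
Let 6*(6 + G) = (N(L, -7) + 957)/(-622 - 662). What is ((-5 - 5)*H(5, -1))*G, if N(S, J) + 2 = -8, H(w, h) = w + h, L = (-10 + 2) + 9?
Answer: 235855/963 ≈ 244.92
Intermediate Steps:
L = 1 (L = -8 + 9 = 1)
H(w, h) = h + w
N(S, J) = -10 (N(S, J) = -2 - 8 = -10)
G = -47171/7704 (G = -6 + ((-10 + 957)/(-622 - 662))/6 = -6 + (947/(-1284))/6 = -6 + (947*(-1/1284))/6 = -6 + (⅙)*(-947/1284) = -6 - 947/7704 = -47171/7704 ≈ -6.1229)
((-5 - 5)*H(5, -1))*G = ((-5 - 5)*(-1 + 5))*(-47171/7704) = -10*4*(-47171/7704) = -40*(-47171/7704) = 235855/963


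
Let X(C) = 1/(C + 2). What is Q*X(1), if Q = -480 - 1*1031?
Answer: -1511/3 ≈ -503.67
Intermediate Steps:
Q = -1511 (Q = -480 - 1031 = -1511)
X(C) = 1/(2 + C)
Q*X(1) = -1511/(2 + 1) = -1511/3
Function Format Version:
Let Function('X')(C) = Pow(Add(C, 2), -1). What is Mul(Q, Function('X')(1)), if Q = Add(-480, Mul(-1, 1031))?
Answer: Rational(-1511, 3) ≈ -503.67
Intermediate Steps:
Q = -1511 (Q = Add(-480, -1031) = -1511)
Function('X')(C) = Pow(Add(2, C), -1)
Mul(Q, Function('X')(1)) = Mul(-1511, Pow(Add(2, 1), -1)) = Mul(-1511, Pow(3, -1)) = Mul(-1511, Rational(1, 3)) = Rational(-1511, 3)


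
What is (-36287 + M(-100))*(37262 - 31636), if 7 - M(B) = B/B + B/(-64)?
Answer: -1633005573/8 ≈ -2.0413e+8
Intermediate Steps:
M(B) = 6 + B/64 (M(B) = 7 - (B/B + B/(-64)) = 7 - (1 + B*(-1/64)) = 7 - (1 - B/64) = 7 + (-1 + B/64) = 6 + B/64)
(-36287 + M(-100))*(37262 - 31636) = (-36287 + (6 + (1/64)*(-100)))*(37262 - 31636) = (-36287 + (6 - 25/16))*5626 = (-36287 + 71/16)*5626 = -580521/16*5626 = -1633005573/8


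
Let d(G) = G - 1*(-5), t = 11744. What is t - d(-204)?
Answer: 11943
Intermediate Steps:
d(G) = 5 + G (d(G) = G + 5 = 5 + G)
t - d(-204) = 11744 - (5 - 204) = 11744 - 1*(-199) = 11744 + 199 = 11943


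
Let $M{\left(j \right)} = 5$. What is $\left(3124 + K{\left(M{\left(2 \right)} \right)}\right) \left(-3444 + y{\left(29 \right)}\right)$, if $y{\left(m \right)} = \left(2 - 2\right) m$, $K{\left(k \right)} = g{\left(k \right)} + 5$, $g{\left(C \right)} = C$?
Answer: $-10793496$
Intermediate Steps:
$K{\left(k \right)} = 5 + k$ ($K{\left(k \right)} = k + 5 = 5 + k$)
$y{\left(m \right)} = 0$ ($y{\left(m \right)} = 0 m = 0$)
$\left(3124 + K{\left(M{\left(2 \right)} \right)}\right) \left(-3444 + y{\left(29 \right)}\right) = \left(3124 + \left(5 + 5\right)\right) \left(-3444 + 0\right) = \left(3124 + 10\right) \left(-3444\right) = 3134 \left(-3444\right) = -10793496$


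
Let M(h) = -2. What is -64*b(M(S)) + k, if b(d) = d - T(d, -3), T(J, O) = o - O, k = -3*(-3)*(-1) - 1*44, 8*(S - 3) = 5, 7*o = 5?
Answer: 2189/7 ≈ 312.71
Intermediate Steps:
o = 5/7 (o = (⅐)*5 = 5/7 ≈ 0.71429)
S = 29/8 (S = 3 + (⅛)*5 = 3 + 5/8 = 29/8 ≈ 3.6250)
k = -53 (k = 9*(-1) - 44 = -9 - 44 = -53)
T(J, O) = 5/7 - O
b(d) = -26/7 + d (b(d) = d - (5/7 - 1*(-3)) = d - (5/7 + 3) = d - 1*26/7 = d - 26/7 = -26/7 + d)
-64*b(M(S)) + k = -64*(-26/7 - 2) - 53 = -64*(-40/7) - 53 = 2560/7 - 53 = 2189/7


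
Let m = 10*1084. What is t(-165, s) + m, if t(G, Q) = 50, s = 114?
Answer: 10890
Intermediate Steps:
m = 10840
t(-165, s) + m = 50 + 10840 = 10890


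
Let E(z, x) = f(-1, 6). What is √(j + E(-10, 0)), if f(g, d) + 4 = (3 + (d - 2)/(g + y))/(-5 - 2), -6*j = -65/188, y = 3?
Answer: I*√72582006/3948 ≈ 2.1579*I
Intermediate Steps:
j = 65/1128 (j = -(-65)/(6*188) = -⅙*(-65/188) = 65/1128 ≈ 0.057624)
f(g, d) = -31/7 - (-2 + d)/(7*(3 + g)) (f(g, d) = -4 + (3 + (d - 2)/(g + 3))/(-5 - 2) = -4 + (3 + (-2 + d)/(3 + g))/(-7) = -4 + (3 + (-2 + d)/(3 + g))*(-⅐) = -4 + (-3/7 - (-2 + d)/(7*(3 + g))) = -31/7 - (-2 + d)/(7*(3 + g)))
E(z, x) = -33/7 (E(z, x) = (-91 - 1*6 - 31*(-1))/(7*(3 - 1)) = (⅐)*(-91 - 6 + 31)/2 = (⅐)*(½)*(-66) = -33/7)
√(j + E(-10, 0)) = √(65/1128 - 33/7) = √(-36769/7896) = I*√72582006/3948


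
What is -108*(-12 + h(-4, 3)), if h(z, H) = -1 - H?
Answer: 1728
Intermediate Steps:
-108*(-12 + h(-4, 3)) = -108*(-12 + (-1 - 1*3)) = -108*(-12 + (-1 - 3)) = -108*(-12 - 4) = -108*(-16) = 1728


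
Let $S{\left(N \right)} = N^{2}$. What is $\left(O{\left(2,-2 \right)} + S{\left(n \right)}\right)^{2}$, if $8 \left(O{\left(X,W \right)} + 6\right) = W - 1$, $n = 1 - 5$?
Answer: $\frac{5929}{64} \approx 92.641$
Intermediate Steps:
$n = -4$ ($n = 1 - 5 = -4$)
$O{\left(X,W \right)} = - \frac{49}{8} + \frac{W}{8}$ ($O{\left(X,W \right)} = -6 + \frac{W - 1}{8} = -6 + \frac{-1 + W}{8} = -6 + \left(- \frac{1}{8} + \frac{W}{8}\right) = - \frac{49}{8} + \frac{W}{8}$)
$\left(O{\left(2,-2 \right)} + S{\left(n \right)}\right)^{2} = \left(\left(- \frac{49}{8} + \frac{1}{8} \left(-2\right)\right) + \left(-4\right)^{2}\right)^{2} = \left(\left(- \frac{49}{8} - \frac{1}{4}\right) + 16\right)^{2} = \left(- \frac{51}{8} + 16\right)^{2} = \left(\frac{77}{8}\right)^{2} = \frac{5929}{64}$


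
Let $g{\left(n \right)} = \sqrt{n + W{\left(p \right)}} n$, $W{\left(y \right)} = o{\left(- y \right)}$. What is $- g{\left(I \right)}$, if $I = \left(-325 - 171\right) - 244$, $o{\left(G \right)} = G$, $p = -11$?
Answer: $19980 i \approx 19980.0 i$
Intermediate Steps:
$W{\left(y \right)} = - y$
$I = -740$ ($I = -496 - 244 = -740$)
$g{\left(n \right)} = n \sqrt{11 + n}$ ($g{\left(n \right)} = \sqrt{n - -11} n = \sqrt{n + 11} n = \sqrt{11 + n} n = n \sqrt{11 + n}$)
$- g{\left(I \right)} = - \left(-740\right) \sqrt{11 - 740} = - \left(-740\right) \sqrt{-729} = - \left(-740\right) 27 i = - \left(-19980\right) i = 19980 i$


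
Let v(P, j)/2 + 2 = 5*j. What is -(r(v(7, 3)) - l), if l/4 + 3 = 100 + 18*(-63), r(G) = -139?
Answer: -4009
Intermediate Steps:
v(P, j) = -4 + 10*j (v(P, j) = -4 + 2*(5*j) = -4 + 10*j)
l = -4148 (l = -12 + 4*(100 + 18*(-63)) = -12 + 4*(100 - 1134) = -12 + 4*(-1034) = -12 - 4136 = -4148)
-(r(v(7, 3)) - l) = -(-139 - 1*(-4148)) = -(-139 + 4148) = -1*4009 = -4009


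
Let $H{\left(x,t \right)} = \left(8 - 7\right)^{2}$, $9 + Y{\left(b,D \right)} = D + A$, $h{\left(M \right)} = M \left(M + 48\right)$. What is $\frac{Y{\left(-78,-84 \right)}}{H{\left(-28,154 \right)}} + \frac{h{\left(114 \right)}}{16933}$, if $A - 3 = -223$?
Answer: $- \frac{5281561}{16933} \approx -311.91$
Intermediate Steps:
$A = -220$ ($A = 3 - 223 = -220$)
$h{\left(M \right)} = M \left(48 + M\right)$
$Y{\left(b,D \right)} = -229 + D$ ($Y{\left(b,D \right)} = -9 + \left(D - 220\right) = -9 + \left(-220 + D\right) = -229 + D$)
$H{\left(x,t \right)} = 1$ ($H{\left(x,t \right)} = 1^{2} = 1$)
$\frac{Y{\left(-78,-84 \right)}}{H{\left(-28,154 \right)}} + \frac{h{\left(114 \right)}}{16933} = \frac{-229 - 84}{1} + \frac{114 \left(48 + 114\right)}{16933} = \left(-313\right) 1 + 114 \cdot 162 \cdot \frac{1}{16933} = -313 + 18468 \cdot \frac{1}{16933} = -313 + \frac{18468}{16933} = - \frac{5281561}{16933}$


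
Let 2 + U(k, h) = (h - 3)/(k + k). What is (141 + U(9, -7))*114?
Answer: 47348/3 ≈ 15783.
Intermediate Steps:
U(k, h) = -2 + (-3 + h)/(2*k) (U(k, h) = -2 + (h - 3)/(k + k) = -2 + (-3 + h)/((2*k)) = -2 + (-3 + h)*(1/(2*k)) = -2 + (-3 + h)/(2*k))
(141 + U(9, -7))*114 = (141 + (½)*(-3 - 7 - 4*9)/9)*114 = (141 + (½)*(⅑)*(-3 - 7 - 36))*114 = (141 + (½)*(⅑)*(-46))*114 = (141 - 23/9)*114 = (1246/9)*114 = 47348/3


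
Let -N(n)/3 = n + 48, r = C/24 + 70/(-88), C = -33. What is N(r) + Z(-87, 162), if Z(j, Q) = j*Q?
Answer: -1252371/88 ≈ -14231.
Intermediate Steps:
Z(j, Q) = Q*j
r = -191/88 (r = -33/24 + 70/(-88) = -33*1/24 + 70*(-1/88) = -11/8 - 35/44 = -191/88 ≈ -2.1705)
N(n) = -144 - 3*n (N(n) = -3*(n + 48) = -3*(48 + n) = -144 - 3*n)
N(r) + Z(-87, 162) = (-144 - 3*(-191/88)) + 162*(-87) = (-144 + 573/88) - 14094 = -12099/88 - 14094 = -1252371/88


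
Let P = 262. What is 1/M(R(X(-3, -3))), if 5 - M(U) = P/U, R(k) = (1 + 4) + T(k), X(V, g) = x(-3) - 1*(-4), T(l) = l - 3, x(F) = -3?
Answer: -3/247 ≈ -0.012146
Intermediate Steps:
T(l) = -3 + l
X(V, g) = 1 (X(V, g) = -3 - 1*(-4) = -3 + 4 = 1)
R(k) = 2 + k (R(k) = (1 + 4) + (-3 + k) = 5 + (-3 + k) = 2 + k)
M(U) = 5 - 262/U
1/M(R(X(-3, -3))) = 1/(5 - 262/(2 + 1)) = 1/(5 - 262/3) = 1/(-247/3) = -3/247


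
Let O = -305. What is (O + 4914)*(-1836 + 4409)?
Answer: 11858957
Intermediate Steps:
(O + 4914)*(-1836 + 4409) = (-305 + 4914)*(-1836 + 4409) = 4609*2573 = 11858957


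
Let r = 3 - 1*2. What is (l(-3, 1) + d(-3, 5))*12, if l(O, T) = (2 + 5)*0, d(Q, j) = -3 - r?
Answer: -48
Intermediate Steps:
r = 1 (r = 3 - 2 = 1)
d(Q, j) = -4 (d(Q, j) = -3 - 1*1 = -3 - 1 = -4)
l(O, T) = 0 (l(O, T) = 7*0 = 0)
(l(-3, 1) + d(-3, 5))*12 = (0 - 4)*12 = -4*12 = -48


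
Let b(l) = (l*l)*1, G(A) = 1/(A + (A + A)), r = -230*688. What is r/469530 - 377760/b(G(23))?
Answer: -84445691713904/46953 ≈ -1.7985e+9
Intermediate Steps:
r = -158240
G(A) = 1/(3*A) (G(A) = 1/(A + 2*A) = 1/(3*A))
b(l) = l² (b(l) = l²*1 = l²)
r/469530 - 377760/b(G(23)) = -158240/469530 - 377760/(((⅓)/23)²) = -158240*1/469530 - 377760/(((⅓)*(1/23))²) = -15824/46953 - 377760/((1/69)²) = -15824/46953 - 377760/1/4761 = -15824/46953 - 377760*4761 = -15824/46953 - 1798515360 = -84445691713904/46953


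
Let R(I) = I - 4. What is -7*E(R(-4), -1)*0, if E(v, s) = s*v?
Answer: 0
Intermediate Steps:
R(I) = -4 + I
-7*E(R(-4), -1)*0 = -(-7)*(-4 - 4)*0 = -(-7)*(-8)*0 = -7*8*0 = -56*0 = 0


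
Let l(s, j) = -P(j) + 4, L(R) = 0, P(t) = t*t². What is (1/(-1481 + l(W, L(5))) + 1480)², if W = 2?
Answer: 4778416749681/2181529 ≈ 2.1904e+6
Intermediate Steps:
P(t) = t³
l(s, j) = 4 - j³ (l(s, j) = -j³ + 4 = 4 - j³)
(1/(-1481 + l(W, L(5))) + 1480)² = (1/(-1481 + (4 - 1*0³)) + 1480)² = (1/(-1481 + (4 - 1*0)) + 1480)² = (1/(-1481 + (4 + 0)) + 1480)² = (1/(-1481 + 4) + 1480)² = (1/(-1477) + 1480)² = (-1/1477 + 1480)² = (2185959/1477)² = 4778416749681/2181529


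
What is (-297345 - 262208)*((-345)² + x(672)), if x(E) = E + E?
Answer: -67352835057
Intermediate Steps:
x(E) = 2*E
(-297345 - 262208)*((-345)² + x(672)) = (-297345 - 262208)*((-345)² + 2*672) = -559553*(119025 + 1344) = -559553*120369 = -67352835057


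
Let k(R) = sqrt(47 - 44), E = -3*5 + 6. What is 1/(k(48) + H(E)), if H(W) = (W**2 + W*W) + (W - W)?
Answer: 54/8747 - sqrt(3)/26241 ≈ 0.0061075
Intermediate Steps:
E = -9 (E = -15 + 6 = -9)
k(R) = sqrt(3)
H(W) = 2*W**2 (H(W) = (W**2 + W**2) + 0 = 2*W**2 + 0 = 2*W**2)
1/(k(48) + H(E)) = 1/(sqrt(3) + 2*(-9)**2) = 1/(sqrt(3) + 2*81) = 1/(sqrt(3) + 162) = 1/(162 + sqrt(3))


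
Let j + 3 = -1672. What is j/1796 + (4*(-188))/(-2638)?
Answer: -1534029/2368924 ≈ -0.64756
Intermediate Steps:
j = -1675 (j = -3 - 1672 = -1675)
j/1796 + (4*(-188))/(-2638) = -1675/1796 + (4*(-188))/(-2638) = -1675*1/1796 - 752*(-1/2638) = -1675/1796 + 376/1319 = -1534029/2368924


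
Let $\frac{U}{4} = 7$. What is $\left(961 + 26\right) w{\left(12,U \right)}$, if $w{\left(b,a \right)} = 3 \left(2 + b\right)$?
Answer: $41454$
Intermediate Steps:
$U = 28$ ($U = 4 \cdot 7 = 28$)
$w{\left(b,a \right)} = 6 + 3 b$
$\left(961 + 26\right) w{\left(12,U \right)} = \left(961 + 26\right) \left(6 + 3 \cdot 12\right) = 987 \left(6 + 36\right) = 987 \cdot 42 = 41454$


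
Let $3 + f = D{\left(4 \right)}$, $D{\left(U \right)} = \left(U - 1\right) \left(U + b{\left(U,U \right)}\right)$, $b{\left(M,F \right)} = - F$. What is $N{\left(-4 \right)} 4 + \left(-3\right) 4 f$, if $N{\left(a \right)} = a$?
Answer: $20$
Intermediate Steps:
$D{\left(U \right)} = 0$ ($D{\left(U \right)} = \left(U - 1\right) \left(U - U\right) = \left(-1 + U\right) 0 = 0$)
$f = -3$ ($f = -3 + 0 = -3$)
$N{\left(-4 \right)} 4 + \left(-3\right) 4 f = \left(-4\right) 4 + \left(-3\right) 4 \left(-3\right) = -16 - -36 = -16 + 36 = 20$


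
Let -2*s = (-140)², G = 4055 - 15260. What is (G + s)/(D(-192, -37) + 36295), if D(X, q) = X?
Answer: -21005/36103 ≈ -0.58181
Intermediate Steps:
G = -11205
s = -9800 (s = -½*(-140)² = -½*19600 = -9800)
(G + s)/(D(-192, -37) + 36295) = (-11205 - 9800)/(-192 + 36295) = -21005/36103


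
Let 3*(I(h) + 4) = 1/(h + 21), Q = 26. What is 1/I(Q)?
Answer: -141/563 ≈ -0.25044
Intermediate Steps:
I(h) = -4 + 1/(3*(21 + h)) (I(h) = -4 + 1/(3*(h + 21)) = -4 + 1/(3*(21 + h)))
1/I(Q) = 1/((-251 - 12*26)/(3*(21 + 26))) = 1/((1/3)*(-251 - 312)/47) = 1/((1/3)*(1/47)*(-563)) = 1/(-563/141) = -141/563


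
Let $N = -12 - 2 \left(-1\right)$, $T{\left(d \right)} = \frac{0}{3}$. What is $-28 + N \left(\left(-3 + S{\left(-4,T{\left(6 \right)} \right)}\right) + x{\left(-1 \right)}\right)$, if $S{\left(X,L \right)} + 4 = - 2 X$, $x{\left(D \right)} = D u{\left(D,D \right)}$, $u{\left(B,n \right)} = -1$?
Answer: $-48$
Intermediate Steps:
$x{\left(D \right)} = - D$ ($x{\left(D \right)} = D \left(-1\right) = - D$)
$T{\left(d \right)} = 0$ ($T{\left(d \right)} = 0 \cdot \frac{1}{3} = 0$)
$S{\left(X,L \right)} = -4 - 2 X$
$N = -10$ ($N = -12 - -2 = -12 + 2 = -10$)
$-28 + N \left(\left(-3 + S{\left(-4,T{\left(6 \right)} \right)}\right) + x{\left(-1 \right)}\right) = -28 - 10 \left(\left(-3 - -4\right) - -1\right) = -28 - 10 \left(\left(-3 + \left(-4 + 8\right)\right) + 1\right) = -28 - 10 \left(\left(-3 + 4\right) + 1\right) = -28 - 10 \left(1 + 1\right) = -28 - 20 = -48$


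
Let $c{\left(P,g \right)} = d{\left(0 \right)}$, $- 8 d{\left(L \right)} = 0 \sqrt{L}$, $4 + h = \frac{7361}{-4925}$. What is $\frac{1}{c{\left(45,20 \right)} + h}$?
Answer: $- \frac{4925}{27061} \approx -0.182$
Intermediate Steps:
$h = - \frac{27061}{4925}$ ($h = -4 + \frac{7361}{-4925} = -4 + 7361 \left(- \frac{1}{4925}\right) = -4 - \frac{7361}{4925} = - \frac{27061}{4925} \approx -5.4946$)
$d{\left(L \right)} = 0$ ($d{\left(L \right)} = - \frac{0 \sqrt{L}}{8} = \left(- \frac{1}{8}\right) 0 = 0$)
$c{\left(P,g \right)} = 0$
$\frac{1}{c{\left(45,20 \right)} + h} = \frac{1}{0 - \frac{27061}{4925}} = \frac{1}{- \frac{27061}{4925}} = - \frac{4925}{27061}$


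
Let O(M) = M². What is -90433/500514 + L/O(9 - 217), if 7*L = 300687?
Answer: 8793614281/10827118848 ≈ 0.81218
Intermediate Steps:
L = 300687/7 (L = (⅐)*300687 = 300687/7 ≈ 42955.)
-90433/500514 + L/O(9 - 217) = -90433/500514 + 300687/(7*((9 - 217)²)) = -90433*1/500514 + 300687/(7*((-208)²)) = -12919/71502 + (300687/7)/43264 = -12919/71502 + (300687/7)*(1/43264) = -12919/71502 + 300687/302848 = 8793614281/10827118848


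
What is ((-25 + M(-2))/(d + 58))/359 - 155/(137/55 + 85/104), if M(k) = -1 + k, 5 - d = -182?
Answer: -11140204692/237767495 ≈ -46.853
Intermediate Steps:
d = 187 (d = 5 - 1*(-182) = 5 + 182 = 187)
((-25 + M(-2))/(d + 58))/359 - 155/(137/55 + 85/104) = ((-25 + (-1 - 2))/(187 + 58))/359 - 155/(137/55 + 85/104) = ((-25 - 3)/245)*(1/359) - 155/(137*(1/55) + 85*(1/104)) = -28*1/245*(1/359) - 155/(137/55 + 85/104) = -4/35*1/359 - 155/18923/5720 = -4/12565 - 155*5720/18923 = -4/12565 - 886600/18923 = -11140204692/237767495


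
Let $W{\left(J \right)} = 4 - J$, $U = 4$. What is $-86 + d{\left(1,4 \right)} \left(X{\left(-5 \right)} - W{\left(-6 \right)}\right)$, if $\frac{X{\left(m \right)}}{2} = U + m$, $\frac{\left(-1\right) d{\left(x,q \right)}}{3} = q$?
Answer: $58$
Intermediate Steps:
$d{\left(x,q \right)} = - 3 q$
$X{\left(m \right)} = 8 + 2 m$ ($X{\left(m \right)} = 2 \left(4 + m\right) = 8 + 2 m$)
$-86 + d{\left(1,4 \right)} \left(X{\left(-5 \right)} - W{\left(-6 \right)}\right) = -86 + \left(-3\right) 4 \left(\left(8 + 2 \left(-5\right)\right) - \left(4 - -6\right)\right) = -86 - 12 \left(\left(8 - 10\right) - \left(4 + 6\right)\right) = -86 - 12 \left(-2 - 10\right) = -86 - -144 = -86 + 144 = 58$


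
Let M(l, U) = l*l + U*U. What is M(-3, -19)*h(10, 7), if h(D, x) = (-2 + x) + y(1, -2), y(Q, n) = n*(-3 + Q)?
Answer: 3330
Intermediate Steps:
M(l, U) = U² + l² (M(l, U) = l² + U² = U² + l²)
h(D, x) = 2 + x (h(D, x) = (-2 + x) - 2*(-3 + 1) = (-2 + x) - 2*(-2) = (-2 + x) + 4 = 2 + x)
M(-3, -19)*h(10, 7) = ((-19)² + (-3)²)*(2 + 7) = (361 + 9)*9 = 370*9 = 3330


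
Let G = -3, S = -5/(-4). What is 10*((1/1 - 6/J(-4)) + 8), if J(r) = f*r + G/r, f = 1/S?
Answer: 5610/49 ≈ 114.49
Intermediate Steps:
S = 5/4 (S = -5*(-¼) = 5/4 ≈ 1.2500)
f = ⅘ (f = 1/(5/4) = ⅘ ≈ 0.80000)
J(r) = -3/r + 4*r/5 (J(r) = 4*r/5 - 3/r = -3/r + 4*r/5)
10*((1/1 - 6/J(-4)) + 8) = 10*((1/1 - 6/(-3/(-4) + (⅘)*(-4))) + 8) = 10*((1*1 - 6/(-3*(-¼) - 16/5)) + 8) = 10*((1 - 6/(¾ - 16/5)) + 8) = 10*((1 - 6/(-49/20)) + 8) = 10*((1 - 6*(-20/49)) + 8) = 10*((1 + 120/49) + 8) = 10*(169/49 + 8) = 10*(561/49) = 5610/49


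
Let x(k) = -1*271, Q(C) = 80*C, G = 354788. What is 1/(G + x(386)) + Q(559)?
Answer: 15854000241/354517 ≈ 44720.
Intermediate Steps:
x(k) = -271
1/(G + x(386)) + Q(559) = 1/(354788 - 271) + 80*559 = 1/354517 + 44720 = 15854000241/354517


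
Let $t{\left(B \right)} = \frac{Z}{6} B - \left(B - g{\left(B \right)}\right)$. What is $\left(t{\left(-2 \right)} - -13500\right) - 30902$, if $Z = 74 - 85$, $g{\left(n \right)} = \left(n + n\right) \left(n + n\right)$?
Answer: $- \frac{52141}{3} \approx -17380.0$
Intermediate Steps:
$g{\left(n \right)} = 4 n^{2}$ ($g{\left(n \right)} = 2 n 2 n = 4 n^{2}$)
$Z = -11$
$t{\left(B \right)} = 4 B^{2} - \frac{17 B}{6}$ ($t{\left(B \right)} = - \frac{11}{6} B + \left(4 B^{2} - B\right) = \left(-11\right) \frac{1}{6} B + \left(- B + 4 B^{2}\right) = - \frac{11 B}{6} + \left(- B + 4 B^{2}\right) = 4 B^{2} - \frac{17 B}{6}$)
$\left(t{\left(-2 \right)} - -13500\right) - 30902 = \left(\frac{1}{6} \left(-2\right) \left(-17 + 24 \left(-2\right)\right) - -13500\right) - 30902 = \left(\frac{1}{6} \left(-2\right) \left(-17 - 48\right) + 13500\right) - 30902 = \left(\frac{1}{6} \left(-2\right) \left(-65\right) + 13500\right) - 30902 = \left(\frac{65}{3} + 13500\right) - 30902 = \frac{40565}{3} - 30902 = - \frac{52141}{3}$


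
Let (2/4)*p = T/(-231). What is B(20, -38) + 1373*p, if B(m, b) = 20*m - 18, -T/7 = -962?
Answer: -2629046/33 ≈ -79668.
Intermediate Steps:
T = 6734 (T = -7*(-962) = 6734)
p = -1924/33 (p = 2*(6734/(-231)) = 2*(6734*(-1/231)) = 2*(-962/33) = -1924/33 ≈ -58.303)
B(m, b) = -18 + 20*m
B(20, -38) + 1373*p = (-18 + 20*20) + 1373*(-1924/33) = (-18 + 400) - 2641652/33 = 382 - 2641652/33 = -2629046/33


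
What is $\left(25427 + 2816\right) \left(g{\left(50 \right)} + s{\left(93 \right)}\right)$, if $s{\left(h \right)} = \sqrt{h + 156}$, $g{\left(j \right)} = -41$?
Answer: $-1157963 + 28243 \sqrt{249} \approx -7.123 \cdot 10^{5}$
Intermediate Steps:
$s{\left(h \right)} = \sqrt{156 + h}$
$\left(25427 + 2816\right) \left(g{\left(50 \right)} + s{\left(93 \right)}\right) = \left(25427 + 2816\right) \left(-41 + \sqrt{156 + 93}\right) = 28243 \left(-41 + \sqrt{249}\right) = -1157963 + 28243 \sqrt{249}$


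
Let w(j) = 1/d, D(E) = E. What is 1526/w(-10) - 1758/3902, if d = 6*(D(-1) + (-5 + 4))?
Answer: -35727591/1951 ≈ -18312.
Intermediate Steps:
d = -12 (d = 6*(-1 + (-5 + 4)) = 6*(-1 - 1) = 6*(-2) = -12)
w(j) = -1/12 (w(j) = 1/(-12) = -1/12)
1526/w(-10) - 1758/3902 = 1526/(-1/12) - 1758/3902 = 1526*(-12) - 1758*1/3902 = -18312 - 879/1951 = -35727591/1951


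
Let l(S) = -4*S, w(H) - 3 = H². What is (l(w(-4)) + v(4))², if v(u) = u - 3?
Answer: 5625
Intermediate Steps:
w(H) = 3 + H²
v(u) = -3 + u
(l(w(-4)) + v(4))² = (-4*(3 + (-4)²) + (-3 + 4))² = (-4*(3 + 16) + 1)² = (-4*19 + 1)² = (-76 + 1)² = (-75)² = 5625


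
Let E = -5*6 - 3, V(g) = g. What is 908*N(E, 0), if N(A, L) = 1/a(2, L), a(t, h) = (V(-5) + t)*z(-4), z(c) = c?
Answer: 227/3 ≈ 75.667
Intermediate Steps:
E = -33 (E = -30 - 3 = -33)
a(t, h) = 20 - 4*t (a(t, h) = (-5 + t)*(-4) = 20 - 4*t)
N(A, L) = 1/12 (N(A, L) = 1/(20 - 4*2) = 1/(20 - 8) = 1/12)
908*N(E, 0) = 908*(1/12) = 227/3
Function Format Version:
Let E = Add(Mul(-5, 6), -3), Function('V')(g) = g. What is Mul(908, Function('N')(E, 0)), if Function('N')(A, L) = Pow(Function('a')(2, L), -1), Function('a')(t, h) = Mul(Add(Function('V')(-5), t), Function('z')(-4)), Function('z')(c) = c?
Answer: Rational(227, 3) ≈ 75.667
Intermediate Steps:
E = -33 (E = Add(-30, -3) = -33)
Function('a')(t, h) = Add(20, Mul(-4, t)) (Function('a')(t, h) = Mul(Add(-5, t), -4) = Add(20, Mul(-4, t)))
Function('N')(A, L) = Rational(1, 12) (Function('N')(A, L) = Pow(Add(20, Mul(-4, 2)), -1) = Pow(Add(20, -8), -1) = Pow(12, -1) = Rational(1, 12))
Mul(908, Function('N')(E, 0)) = Mul(908, Rational(1, 12)) = Rational(227, 3)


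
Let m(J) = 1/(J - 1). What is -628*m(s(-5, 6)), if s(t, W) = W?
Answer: -628/5 ≈ -125.60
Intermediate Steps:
m(J) = 1/(-1 + J)
-628*m(s(-5, 6)) = -628/(-1 + 6) = -628/5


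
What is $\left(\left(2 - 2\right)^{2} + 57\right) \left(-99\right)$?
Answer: $-5643$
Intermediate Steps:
$\left(\left(2 - 2\right)^{2} + 57\right) \left(-99\right) = \left(0^{2} + 57\right) \left(-99\right) = \left(0 + 57\right) \left(-99\right) = 57 \left(-99\right) = -5643$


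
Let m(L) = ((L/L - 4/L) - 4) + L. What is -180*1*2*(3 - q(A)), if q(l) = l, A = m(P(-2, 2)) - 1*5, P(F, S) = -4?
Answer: -5040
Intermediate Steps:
m(L) = -3 + L - 4/L (m(L) = ((1 - 4/L) - 4) + L = (-3 - 4/L) + L = -3 + L - 4/L)
A = -11 (A = (-3 - 4 - 4/(-4)) - 1*5 = (-3 - 4 - 4*(-¼)) - 5 = (-3 - 4 + 1) - 5 = -6 - 5 = -11)
-180*1*2*(3 - q(A)) = -180*1*2*(3 - 1*(-11)) = -360*(3 + 11) = -360*14 = -180*28 = -5040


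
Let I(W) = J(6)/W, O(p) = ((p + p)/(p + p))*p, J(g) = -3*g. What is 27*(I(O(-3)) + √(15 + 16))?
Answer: 162 + 27*√31 ≈ 312.33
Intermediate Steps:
O(p) = p (O(p) = ((2*p)/((2*p)))*p = ((2*p)*(1/(2*p)))*p = 1*p = p)
I(W) = -18/W (I(W) = (-3*6)/W = -18/W)
27*(I(O(-3)) + √(15 + 16)) = 27*(-18/(-3) + √(15 + 16)) = 27*(-18*(-⅓) + √31) = 27*(6 + √31) = 162 + 27*√31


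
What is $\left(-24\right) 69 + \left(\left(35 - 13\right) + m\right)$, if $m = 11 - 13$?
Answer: $-1636$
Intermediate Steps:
$m = -2$ ($m = 11 - 13 = -2$)
$\left(-24\right) 69 + \left(\left(35 - 13\right) + m\right) = \left(-24\right) 69 + \left(\left(35 - 13\right) - 2\right) = -1656 + \left(22 - 2\right) = -1656 + 20 = -1636$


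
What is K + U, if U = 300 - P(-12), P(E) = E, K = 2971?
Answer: 3283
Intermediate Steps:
U = 312 (U = 300 - 1*(-12) = 300 + 12 = 312)
K + U = 2971 + 312 = 3283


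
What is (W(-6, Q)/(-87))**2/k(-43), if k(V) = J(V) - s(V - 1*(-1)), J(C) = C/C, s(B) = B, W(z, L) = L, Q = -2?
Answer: 4/325467 ≈ 1.2290e-5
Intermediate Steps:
J(C) = 1
k(V) = -V (k(V) = 1 - (V - 1*(-1)) = 1 - (V + 1) = 1 - (1 + V) = 1 + (-1 - V) = -V)
(W(-6, Q)/(-87))**2/k(-43) = (-2/(-87))**2/((-1*(-43))) = (-2*(-1/87))**2/43 = (2/87)**2*(1/43) = (4/7569)*(1/43) = 4/325467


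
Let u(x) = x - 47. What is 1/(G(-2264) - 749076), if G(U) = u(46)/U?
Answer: -2264/1695908063 ≈ -1.3350e-6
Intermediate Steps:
u(x) = -47 + x
G(U) = -1/U (G(U) = (-47 + 46)/U = -1/U)
1/(G(-2264) - 749076) = 1/(-1/(-2264) - 749076) = 1/(-1*(-1/2264) - 749076) = 1/(1/2264 - 749076) = 1/(-1695908063/2264) = -2264/1695908063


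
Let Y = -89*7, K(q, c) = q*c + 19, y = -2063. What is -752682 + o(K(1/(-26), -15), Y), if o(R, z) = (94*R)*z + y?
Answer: -24715714/13 ≈ -1.9012e+6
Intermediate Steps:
K(q, c) = 19 + c*q (K(q, c) = c*q + 19 = 19 + c*q)
Y = -623
o(R, z) = -2063 + 94*R*z (o(R, z) = (94*R)*z - 2063 = 94*R*z - 2063 = -2063 + 94*R*z)
-752682 + o(K(1/(-26), -15), Y) = -752682 + (-2063 + 94*(19 - 15/(-26))*(-623)) = -752682 + (-2063 + 94*(19 - 15*(-1/26))*(-623)) = -752682 + (-2063 + 94*(19 + 15/26)*(-623)) = -752682 + (-2063 + 94*(509/26)*(-623)) = -752682 + (-2063 - 14904029/13) = -752682 - 14930848/13 = -24715714/13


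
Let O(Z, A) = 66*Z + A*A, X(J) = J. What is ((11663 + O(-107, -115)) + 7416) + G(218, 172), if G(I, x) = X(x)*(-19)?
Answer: 21974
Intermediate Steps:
O(Z, A) = A² + 66*Z (O(Z, A) = 66*Z + A² = A² + 66*Z)
G(I, x) = -19*x (G(I, x) = x*(-19) = -19*x)
((11663 + O(-107, -115)) + 7416) + G(218, 172) = ((11663 + ((-115)² + 66*(-107))) + 7416) - 19*172 = ((11663 + (13225 - 7062)) + 7416) - 3268 = ((11663 + 6163) + 7416) - 3268 = (17826 + 7416) - 3268 = 25242 - 3268 = 21974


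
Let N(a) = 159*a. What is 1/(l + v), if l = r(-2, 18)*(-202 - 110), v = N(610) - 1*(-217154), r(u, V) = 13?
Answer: 1/310088 ≈ 3.2249e-6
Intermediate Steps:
v = 314144 (v = 159*610 - 1*(-217154) = 96990 + 217154 = 314144)
l = -4056 (l = 13*(-202 - 110) = 13*(-312) = -4056)
1/(l + v) = 1/(-4056 + 314144) = 1/310088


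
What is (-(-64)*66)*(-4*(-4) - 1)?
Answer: 63360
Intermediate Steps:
(-(-64)*66)*(-4*(-4) - 1) = (-64*(-66))*(16 - 1) = 4224*15 = 63360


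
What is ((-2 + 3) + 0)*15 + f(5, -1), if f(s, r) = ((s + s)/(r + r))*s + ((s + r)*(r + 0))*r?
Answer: -6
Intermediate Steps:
f(s, r) = s²/r + r²*(r + s) (f(s, r) = ((2*s)/((2*r)))*s + ((r + s)*r)*r = ((2*s)*(1/(2*r)))*s + (r*(r + s))*r = (s/r)*s + r²*(r + s) = s²/r + r²*(r + s))
((-2 + 3) + 0)*15 + f(5, -1) = ((-2 + 3) + 0)*15 + (5² + (-1)³*(-1 + 5))/(-1) = (1 + 0)*15 - (25 - 1*4) = 1*15 - (25 - 4) = 15 - 1*21 = 15 - 21 = -6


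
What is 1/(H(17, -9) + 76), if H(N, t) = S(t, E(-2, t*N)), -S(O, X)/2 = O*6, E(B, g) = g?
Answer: 1/184 ≈ 0.0054348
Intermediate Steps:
S(O, X) = -12*O (S(O, X) = -2*O*6 = -12*O)
H(N, t) = -12*t
1/(H(17, -9) + 76) = 1/(-12*(-9) + 76) = 1/(108 + 76) = 1/184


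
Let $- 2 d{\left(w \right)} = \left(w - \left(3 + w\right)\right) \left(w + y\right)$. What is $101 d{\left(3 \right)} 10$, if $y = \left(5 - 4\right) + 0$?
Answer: $6060$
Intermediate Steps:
$y = 1$ ($y = 1 + 0 = 1$)
$d{\left(w \right)} = \frac{3}{2} + \frac{3 w}{2}$ ($d{\left(w \right)} = - \frac{\left(w - \left(3 + w\right)\right) \left(w + 1\right)}{2} = - \frac{\left(w - \left(3 + w\right)\right) \left(1 + w\right)}{2} = - \frac{\left(-3\right) \left(1 + w\right)}{2} = - \frac{-3 - 3 w}{2} = \frac{3}{2} + \frac{3 w}{2}$)
$101 d{\left(3 \right)} 10 = 101 \left(\frac{3}{2} + \frac{3}{2} \cdot 3\right) 10 = 101 \left(\frac{3}{2} + \frac{9}{2}\right) 10 = 101 \cdot 6 \cdot 10 = 606 \cdot 10 = 6060$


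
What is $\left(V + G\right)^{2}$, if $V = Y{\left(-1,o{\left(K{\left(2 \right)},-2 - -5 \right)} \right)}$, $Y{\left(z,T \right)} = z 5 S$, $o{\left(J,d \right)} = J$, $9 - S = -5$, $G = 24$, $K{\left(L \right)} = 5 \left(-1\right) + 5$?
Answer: $2116$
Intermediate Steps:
$K{\left(L \right)} = 0$ ($K{\left(L \right)} = -5 + 5 = 0$)
$S = 14$ ($S = 9 - -5 = 9 + 5 = 14$)
$Y{\left(z,T \right)} = 70 z$ ($Y{\left(z,T \right)} = z 5 \cdot 14 = 5 z 14 = 70 z$)
$V = -70$ ($V = 70 \left(-1\right) = -70$)
$\left(V + G\right)^{2} = \left(-70 + 24\right)^{2} = \left(-46\right)^{2} = 2116$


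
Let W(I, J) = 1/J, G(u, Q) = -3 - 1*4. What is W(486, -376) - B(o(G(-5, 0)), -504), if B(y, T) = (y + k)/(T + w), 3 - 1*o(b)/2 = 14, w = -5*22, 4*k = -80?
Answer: -8203/115432 ≈ -0.071064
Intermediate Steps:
k = -20 (k = (1/4)*(-80) = -20)
w = -110
G(u, Q) = -7 (G(u, Q) = -3 - 4 = -7)
o(b) = -22 (o(b) = 6 - 2*14 = 6 - 28 = -22)
B(y, T) = (-20 + y)/(-110 + T) (B(y, T) = (y - 20)/(T - 110) = (-20 + y)/(-110 + T))
W(486, -376) - B(o(G(-5, 0)), -504) = 1/(-376) - (-20 - 22)/(-110 - 504) = -1/376 - (-42)/(-614) = -1/376 - (-1)*(-42)/614 = -1/376 - 1*21/307 = -1/376 - 21/307 = -8203/115432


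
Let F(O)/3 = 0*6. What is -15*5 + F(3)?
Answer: -75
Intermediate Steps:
F(O) = 0 (F(O) = 3*(0*6) = 3*0 = 0)
-15*5 + F(3) = -15*5 + 0 = -75 + 0 = -75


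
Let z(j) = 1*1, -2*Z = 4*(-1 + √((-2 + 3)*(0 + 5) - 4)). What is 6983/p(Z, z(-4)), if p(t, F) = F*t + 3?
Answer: 6983/3 ≈ 2327.7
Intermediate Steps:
Z = 0 (Z = -2*(-1 + √((-2 + 3)*(0 + 5) - 4)) = -2*(-1 + √(1*5 - 4)) = -2*(-1 + √(5 - 4)) = -2*(-1 + √1) = -2*(-1 + 1) = -2*0 = -½*0 = 0)
z(j) = 1
p(t, F) = 3 + F*t
6983/p(Z, z(-4)) = 6983/(3 + 1*0) = 6983/(3 + 0) = 6983/3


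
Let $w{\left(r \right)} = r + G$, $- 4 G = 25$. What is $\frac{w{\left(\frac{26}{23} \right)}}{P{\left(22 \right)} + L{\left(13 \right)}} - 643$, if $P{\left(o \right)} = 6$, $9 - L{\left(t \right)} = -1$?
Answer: $- \frac{946967}{1472} \approx -643.32$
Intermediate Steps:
$G = - \frac{25}{4}$ ($G = \left(- \frac{1}{4}\right) 25 = - \frac{25}{4} \approx -6.25$)
$L{\left(t \right)} = 10$ ($L{\left(t \right)} = 9 - -1 = 9 + 1 = 10$)
$w{\left(r \right)} = - \frac{25}{4} + r$ ($w{\left(r \right)} = r - \frac{25}{4} = - \frac{25}{4} + r$)
$\frac{w{\left(\frac{26}{23} \right)}}{P{\left(22 \right)} + L{\left(13 \right)}} - 643 = \frac{- \frac{25}{4} + \frac{26}{23}}{6 + 10} - 643 = \frac{- \frac{25}{4} + 26 \cdot \frac{1}{23}}{16} - 643 = \left(- \frac{25}{4} + \frac{26}{23}\right) \frac{1}{16} - 643 = \left(- \frac{471}{92}\right) \frac{1}{16} - 643 = - \frac{471}{1472} - 643 = - \frac{946967}{1472}$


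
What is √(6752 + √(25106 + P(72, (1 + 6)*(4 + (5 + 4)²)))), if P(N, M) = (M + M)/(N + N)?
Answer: √(243072 + 3*√3616454)/6 ≈ 83.129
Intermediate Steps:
P(N, M) = M/N (P(N, M) = (2*M)/((2*N)) = (2*M)*(1/(2*N)) = M/N)
√(6752 + √(25106 + P(72, (1 + 6)*(4 + (5 + 4)²)))) = √(6752 + √(25106 + ((1 + 6)*(4 + (5 + 4)²))/72)) = √(6752 + √(25106 + (7*(4 + 9²))*(1/72))) = √(6752 + √(25106 + (7*(4 + 81))*(1/72))) = √(6752 + √(25106 + (7*85)*(1/72))) = √(6752 + √(25106 + 595*(1/72))) = √(6752 + √(25106 + 595/72)) = √(6752 + √(1808227/72)) = √(6752 + √3616454/12)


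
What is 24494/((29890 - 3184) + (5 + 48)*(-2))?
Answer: 12247/13300 ≈ 0.92083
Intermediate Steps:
24494/((29890 - 3184) + (5 + 48)*(-2)) = 24494/(26706 + 53*(-2)) = 24494/(26706 - 106) = 24494/26600 = 24494*(1/26600) = 12247/13300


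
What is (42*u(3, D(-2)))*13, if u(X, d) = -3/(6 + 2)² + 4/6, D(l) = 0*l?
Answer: 10829/32 ≈ 338.41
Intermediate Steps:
D(l) = 0
u(X, d) = 119/192 (u(X, d) = -3/(8²) + 4*(⅙) = -3/64 + ⅔ = 119/192)
(42*u(3, D(-2)))*13 = (42*(119/192))*13 = (833/32)*13 = 10829/32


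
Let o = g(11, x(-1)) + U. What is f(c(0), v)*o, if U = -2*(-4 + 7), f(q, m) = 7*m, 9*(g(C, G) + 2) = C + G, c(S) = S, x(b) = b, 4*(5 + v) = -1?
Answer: 1519/6 ≈ 253.17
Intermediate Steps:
v = -21/4 (v = -5 + (1/4)*(-1) = -5 - 1/4 = -21/4 ≈ -5.2500)
g(C, G) = -2 + C/9 + G/9 (g(C, G) = -2 + (C + G)/9 = -2 + (C/9 + G/9) = -2 + C/9 + G/9)
U = -6 (U = -2*3 = -6)
o = -62/9 (o = (-2 + (1/9)*11 + (1/9)*(-1)) - 6 = (-2 + 11/9 - 1/9) - 6 = -8/9 - 6 = -62/9 ≈ -6.8889)
f(c(0), v)*o = (7*(-21/4))*(-62/9) = -147/4*(-62/9) = 1519/6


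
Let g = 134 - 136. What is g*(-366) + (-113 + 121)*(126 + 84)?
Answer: 2412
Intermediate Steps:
g = -2
g*(-366) + (-113 + 121)*(126 + 84) = -2*(-366) + (-113 + 121)*(126 + 84) = 732 + 8*210 = 732 + 1680 = 2412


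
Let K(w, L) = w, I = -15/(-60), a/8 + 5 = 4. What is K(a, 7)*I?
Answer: -2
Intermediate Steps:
a = -8 (a = -40 + 8*4 = -40 + 32 = -8)
I = ¼ (I = -15*(-1/60) = ¼ ≈ 0.25000)
K(a, 7)*I = -8*¼ = -2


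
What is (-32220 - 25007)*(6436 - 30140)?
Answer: 1356508808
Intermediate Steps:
(-32220 - 25007)*(6436 - 30140) = -57227*(-23704) = 1356508808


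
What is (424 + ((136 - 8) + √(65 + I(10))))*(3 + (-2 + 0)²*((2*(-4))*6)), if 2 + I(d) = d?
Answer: -104328 - 189*√73 ≈ -1.0594e+5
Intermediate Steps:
I(d) = -2 + d
(424 + ((136 - 8) + √(65 + I(10))))*(3 + (-2 + 0)²*((2*(-4))*6)) = (424 + ((136 - 8) + √(65 + (-2 + 10))))*(3 + (-2 + 0)²*((2*(-4))*6)) = (424 + (128 + √(65 + 8)))*(3 + (-2)²*(-8*6)) = (424 + (128 + √73))*(3 + 4*(-48)) = (552 + √73)*(3 - 192) = (552 + √73)*(-189) = -104328 - 189*√73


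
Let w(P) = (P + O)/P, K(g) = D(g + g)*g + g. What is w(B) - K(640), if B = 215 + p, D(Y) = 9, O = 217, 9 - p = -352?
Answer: -3685607/576 ≈ -6398.6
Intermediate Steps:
p = 361 (p = 9 - 1*(-352) = 9 + 352 = 361)
K(g) = 10*g (K(g) = 9*g + g = 10*g)
B = 576 (B = 215 + 361 = 576)
w(P) = (217 + P)/P (w(P) = (P + 217)/P = (217 + P)/P)
w(B) - K(640) = (217 + 576)/576 - 10*640 = (1/576)*793 - 1*6400 = 793/576 - 6400 = -3685607/576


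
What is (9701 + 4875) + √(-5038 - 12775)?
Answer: 14576 + I*√17813 ≈ 14576.0 + 133.47*I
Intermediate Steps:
(9701 + 4875) + √(-5038 - 12775) = 14576 + √(-17813) = 14576 + I*√17813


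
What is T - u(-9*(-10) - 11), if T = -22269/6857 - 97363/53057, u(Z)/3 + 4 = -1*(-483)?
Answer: -524646771437/363811849 ≈ -1442.1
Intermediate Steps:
u(Z) = 1437 (u(Z) = -12 + 3*(-1*(-483)) = -12 + 3*483 = -12 + 1449 = 1437)
T = -1849144424/363811849 (T = -22269*1/6857 - 97363*1/53057 = -22269/6857 - 97363/53057 = -1849144424/363811849 ≈ -5.0827)
T - u(-9*(-10) - 11) = -1849144424/363811849 - 1*1437 = -1849144424/363811849 - 1437 = -524646771437/363811849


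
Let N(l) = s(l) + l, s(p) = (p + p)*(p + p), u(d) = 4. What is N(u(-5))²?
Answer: 4624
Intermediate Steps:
s(p) = 4*p² (s(p) = (2*p)*(2*p) = 4*p²)
N(l) = l + 4*l² (N(l) = 4*l² + l = l + 4*l²)
N(u(-5))² = (4*(1 + 4*4))² = (4*(1 + 16))² = (4*17)² = 68² = 4624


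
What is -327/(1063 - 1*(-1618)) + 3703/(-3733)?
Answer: -11148434/10008173 ≈ -1.1139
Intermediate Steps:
-327/(1063 - 1*(-1618)) + 3703/(-3733) = -327/(1063 + 1618) + 3703*(-1/3733) = -327/2681 - 3703/3733 = -11148434/10008173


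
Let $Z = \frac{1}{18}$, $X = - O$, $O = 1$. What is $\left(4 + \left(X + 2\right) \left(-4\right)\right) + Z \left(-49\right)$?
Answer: $- \frac{49}{18} \approx -2.7222$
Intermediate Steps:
$X = -1$ ($X = \left(-1\right) 1 = -1$)
$Z = \frac{1}{18} \approx 0.055556$
$\left(4 + \left(X + 2\right) \left(-4\right)\right) + Z \left(-49\right) = \left(4 + \left(-1 + 2\right) \left(-4\right)\right) + \frac{1}{18} \left(-49\right) = \left(4 + 1 \left(-4\right)\right) - \frac{49}{18} = \left(4 - 4\right) - \frac{49}{18} = 0 - \frac{49}{18} = - \frac{49}{18}$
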